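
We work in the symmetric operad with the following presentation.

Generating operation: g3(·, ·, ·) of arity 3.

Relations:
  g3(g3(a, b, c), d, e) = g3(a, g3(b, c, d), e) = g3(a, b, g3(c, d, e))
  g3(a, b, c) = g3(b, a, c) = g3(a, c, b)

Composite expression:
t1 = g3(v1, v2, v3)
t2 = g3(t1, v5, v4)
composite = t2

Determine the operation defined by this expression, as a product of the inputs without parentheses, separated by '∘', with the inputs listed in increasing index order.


v1 ∘ v2 ∘ v3 ∘ v4 ∘ v5

Reordering under g3 is free, so list the v-inputs canonically.
g3(v1, v2, v3) collapses to v1 ∘ v2 ∘ v3
g3(g3(v1, v2, v3), v5, v4) collapses to v1 ∘ v2 ∘ v3 ∘ v5 ∘ v4
putting the inputs in ascending order: v1 ∘ v2 ∘ v3 ∘ v4 ∘ v5


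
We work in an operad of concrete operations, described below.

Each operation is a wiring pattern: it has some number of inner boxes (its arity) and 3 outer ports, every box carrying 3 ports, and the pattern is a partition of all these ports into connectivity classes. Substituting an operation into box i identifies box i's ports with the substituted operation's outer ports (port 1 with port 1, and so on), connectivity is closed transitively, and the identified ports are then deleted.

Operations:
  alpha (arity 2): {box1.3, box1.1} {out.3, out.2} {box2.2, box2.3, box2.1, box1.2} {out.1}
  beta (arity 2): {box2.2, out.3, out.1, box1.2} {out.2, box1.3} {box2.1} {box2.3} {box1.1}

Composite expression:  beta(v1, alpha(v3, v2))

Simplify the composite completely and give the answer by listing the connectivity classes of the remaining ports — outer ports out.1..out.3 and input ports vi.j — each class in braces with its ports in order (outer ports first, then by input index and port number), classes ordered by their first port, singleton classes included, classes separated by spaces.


{out.1, out.3, v1.2} {out.2, v1.3} {v1.1} {v2.1, v2.2, v2.3, v3.2} {v3.1, v3.3}

Reachability decides: close wires over beta-identified ports.
the subtree at alpha composes to {out.1} {out.2, out.3} {v2.1, v2.2, v2.3, v3.2} {v3.1, v3.3} on (v3, v2); out.j = own outer ports
the subtree at beta composes to {out.1, out.3, v1.2} {out.2, v1.3} {v1.1} {v2.1, v2.2, v2.3, v3.2} {v3.1, v3.3} on (v1, v3, v2); out.j = own outer ports


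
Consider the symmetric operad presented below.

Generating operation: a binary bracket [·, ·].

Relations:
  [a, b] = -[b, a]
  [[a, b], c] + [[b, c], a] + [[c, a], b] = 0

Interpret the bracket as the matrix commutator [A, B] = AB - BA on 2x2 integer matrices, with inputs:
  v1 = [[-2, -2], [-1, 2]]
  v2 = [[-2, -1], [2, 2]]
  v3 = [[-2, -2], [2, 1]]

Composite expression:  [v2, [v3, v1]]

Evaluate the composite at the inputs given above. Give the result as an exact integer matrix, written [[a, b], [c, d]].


[v3, v1] = [[6, -2], [-11, -6]]
[v2, [v3, v1]] = [[15, 20], [-20, -15]]

[[15, 20], [-20, -15]]


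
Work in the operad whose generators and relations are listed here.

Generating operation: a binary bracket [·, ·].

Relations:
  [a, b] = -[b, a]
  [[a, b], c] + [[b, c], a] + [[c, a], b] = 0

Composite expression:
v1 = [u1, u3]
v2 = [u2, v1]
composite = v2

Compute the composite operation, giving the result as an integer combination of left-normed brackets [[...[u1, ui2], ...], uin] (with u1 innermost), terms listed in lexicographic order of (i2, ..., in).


-[[u1, u3], u2]

Left-normed coefficients sit on the u1-initial expansion words.
Composite bracket: [u2, [u1, u3]]
Full expansion: 4 signed words from ab - ba (2^2 = 4).
Only words starting with u1 matter:
  u1u3u2 (sign -1) contributes -[[u1, u3], u2]


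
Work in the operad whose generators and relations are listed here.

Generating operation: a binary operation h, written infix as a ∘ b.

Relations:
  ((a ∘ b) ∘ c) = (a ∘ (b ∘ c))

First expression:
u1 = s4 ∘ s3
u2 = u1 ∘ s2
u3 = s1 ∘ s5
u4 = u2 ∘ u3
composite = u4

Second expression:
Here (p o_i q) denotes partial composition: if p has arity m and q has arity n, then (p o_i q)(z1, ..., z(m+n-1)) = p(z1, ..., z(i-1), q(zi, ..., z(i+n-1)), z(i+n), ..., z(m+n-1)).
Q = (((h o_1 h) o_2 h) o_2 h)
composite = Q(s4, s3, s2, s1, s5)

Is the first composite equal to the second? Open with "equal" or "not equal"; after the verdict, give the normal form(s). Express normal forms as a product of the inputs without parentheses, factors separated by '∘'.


Reducing the first expression gives s4 ∘ s3 ∘ s2 ∘ s1 ∘ s5
Reducing the second expression gives s4 ∘ s3 ∘ s2 ∘ s1 ∘ s5
Same normal form: equal.

equal; both compose to s4 ∘ s3 ∘ s2 ∘ s1 ∘ s5


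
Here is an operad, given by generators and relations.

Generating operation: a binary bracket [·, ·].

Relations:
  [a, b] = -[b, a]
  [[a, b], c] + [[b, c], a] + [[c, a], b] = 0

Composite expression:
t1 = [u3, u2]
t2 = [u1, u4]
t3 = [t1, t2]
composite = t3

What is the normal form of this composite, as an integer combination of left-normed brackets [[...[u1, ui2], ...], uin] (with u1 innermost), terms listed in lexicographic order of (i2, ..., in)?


[[[u1, u4], u2], u3] - [[[u1, u4], u3], u2]


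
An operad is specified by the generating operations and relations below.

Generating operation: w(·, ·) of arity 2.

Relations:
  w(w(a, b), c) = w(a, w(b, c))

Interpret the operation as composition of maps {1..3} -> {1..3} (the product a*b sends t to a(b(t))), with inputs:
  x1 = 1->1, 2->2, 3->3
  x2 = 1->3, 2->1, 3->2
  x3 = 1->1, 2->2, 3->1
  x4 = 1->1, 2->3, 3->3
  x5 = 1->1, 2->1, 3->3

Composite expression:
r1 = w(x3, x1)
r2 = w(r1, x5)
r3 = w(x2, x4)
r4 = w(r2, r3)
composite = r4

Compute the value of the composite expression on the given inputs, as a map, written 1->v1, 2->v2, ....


1->1, 2->1, 3->1


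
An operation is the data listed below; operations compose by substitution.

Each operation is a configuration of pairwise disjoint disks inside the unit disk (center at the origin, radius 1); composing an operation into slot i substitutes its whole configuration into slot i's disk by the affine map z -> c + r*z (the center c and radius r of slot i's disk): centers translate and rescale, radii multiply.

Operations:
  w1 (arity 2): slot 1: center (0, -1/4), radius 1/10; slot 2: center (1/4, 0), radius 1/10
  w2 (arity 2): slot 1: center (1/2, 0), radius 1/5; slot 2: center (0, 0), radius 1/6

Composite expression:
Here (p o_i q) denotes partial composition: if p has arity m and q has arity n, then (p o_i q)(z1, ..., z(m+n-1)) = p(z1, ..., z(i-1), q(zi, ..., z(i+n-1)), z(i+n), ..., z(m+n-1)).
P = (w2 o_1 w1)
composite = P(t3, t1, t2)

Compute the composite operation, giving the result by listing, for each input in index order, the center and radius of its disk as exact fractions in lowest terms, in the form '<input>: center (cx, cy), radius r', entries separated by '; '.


Only the slot chain above each t matters under w2; compose those maps.
for t3, the 2-step affine chain lands on center (1/2, -1/20), radius 1/50
for t1, the 2-step affine chain lands on center (11/20, 0), radius 1/50
for t2, the 1-step affine chain lands on center (0, 0), radius 1/6

t1: center (11/20, 0), radius 1/50; t2: center (0, 0), radius 1/6; t3: center (1/2, -1/20), radius 1/50


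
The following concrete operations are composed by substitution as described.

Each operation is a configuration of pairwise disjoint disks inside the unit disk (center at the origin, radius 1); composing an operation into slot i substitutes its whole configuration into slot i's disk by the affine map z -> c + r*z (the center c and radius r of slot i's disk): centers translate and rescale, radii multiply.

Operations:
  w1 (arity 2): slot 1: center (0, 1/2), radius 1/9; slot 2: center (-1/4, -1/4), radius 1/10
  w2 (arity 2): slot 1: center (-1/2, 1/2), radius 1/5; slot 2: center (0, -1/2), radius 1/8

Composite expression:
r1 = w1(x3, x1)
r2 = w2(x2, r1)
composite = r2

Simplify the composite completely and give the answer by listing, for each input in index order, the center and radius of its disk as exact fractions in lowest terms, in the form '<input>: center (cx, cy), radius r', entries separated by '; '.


Each x-disk chains the slot maps above it in w2; radii multiply.
x2: after 1 affine step, its disk has center (-1/2, 1/2), radius 1/5
x3: after 2 affine steps, its disk has center (0, -7/16), radius 1/72
x1: after 2 affine steps, its disk has center (-1/32, -17/32), radius 1/80

x1: center (-1/32, -17/32), radius 1/80; x2: center (-1/2, 1/2), radius 1/5; x3: center (0, -7/16), radius 1/72


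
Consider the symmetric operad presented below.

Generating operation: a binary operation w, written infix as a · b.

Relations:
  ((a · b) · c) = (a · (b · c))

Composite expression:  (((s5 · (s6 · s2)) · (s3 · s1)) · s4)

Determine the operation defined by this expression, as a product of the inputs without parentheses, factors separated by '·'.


s5 · s6 · s2 · s3 · s1 · s4

All parenthesizations of w agree; list the s-inputs left to right.
(s6 · s2) collapses to s6 · s2
(s5 · (s6 · s2)) collapses to s5 · s6 · s2
(s3 · s1) collapses to s3 · s1
((s5 · (s6 · s2)) · (s3 · s1)) collapses to s5 · s6 · s2 · s3 · s1
(((s5 · (s6 · s2)) · (s3 · s1)) · s4) collapses to s5 · s6 · s2 · s3 · s1 · s4


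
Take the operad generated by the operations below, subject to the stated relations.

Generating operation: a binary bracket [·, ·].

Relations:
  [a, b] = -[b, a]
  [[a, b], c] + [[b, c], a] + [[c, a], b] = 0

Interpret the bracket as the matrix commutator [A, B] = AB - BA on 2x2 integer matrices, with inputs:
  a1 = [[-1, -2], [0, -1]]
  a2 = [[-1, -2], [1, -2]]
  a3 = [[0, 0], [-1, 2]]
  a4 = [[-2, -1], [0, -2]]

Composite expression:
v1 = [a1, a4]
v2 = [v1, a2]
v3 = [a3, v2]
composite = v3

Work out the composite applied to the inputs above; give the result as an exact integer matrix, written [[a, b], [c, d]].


[[0, 0], [0, 0]]

[a1, a4] = [[0, 0], [0, 0]]
[[a1, a4], a2] = [[0, 0], [0, 0]]
[a3, [[a1, a4], a2]] = [[0, 0], [0, 0]]


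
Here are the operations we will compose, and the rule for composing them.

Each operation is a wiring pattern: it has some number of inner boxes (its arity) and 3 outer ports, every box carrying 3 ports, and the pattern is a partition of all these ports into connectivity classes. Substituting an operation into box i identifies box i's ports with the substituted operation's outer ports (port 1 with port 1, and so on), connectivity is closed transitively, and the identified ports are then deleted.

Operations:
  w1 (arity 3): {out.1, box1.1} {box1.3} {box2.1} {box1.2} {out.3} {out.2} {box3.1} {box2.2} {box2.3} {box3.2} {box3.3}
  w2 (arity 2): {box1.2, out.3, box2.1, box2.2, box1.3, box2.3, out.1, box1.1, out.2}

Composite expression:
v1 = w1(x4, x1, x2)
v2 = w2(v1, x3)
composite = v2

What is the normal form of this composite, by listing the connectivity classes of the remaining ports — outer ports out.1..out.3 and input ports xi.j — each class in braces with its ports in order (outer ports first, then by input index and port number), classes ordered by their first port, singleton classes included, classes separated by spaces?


After gluing at w2, chains via deleted ports link the x-ports.
w1 over (x4, x1, x2) gives {out.1, x4.1} {out.2} {out.3} {x1.1} {x1.2} {x1.3} {x2.1} {x2.2} {x2.3} {x4.2} {x4.3}, out.j being that stage's outer ports
w2 over (x4, x1, x2, x3) gives {out.1, out.2, out.3, x3.1, x3.2, x3.3, x4.1} {x1.1} {x1.2} {x1.3} {x2.1} {x2.2} {x2.3} {x4.2} {x4.3}, out.j being that stage's outer ports

{out.1, out.2, out.3, x3.1, x3.2, x3.3, x4.1} {x1.1} {x1.2} {x1.3} {x2.1} {x2.2} {x2.3} {x4.2} {x4.3}


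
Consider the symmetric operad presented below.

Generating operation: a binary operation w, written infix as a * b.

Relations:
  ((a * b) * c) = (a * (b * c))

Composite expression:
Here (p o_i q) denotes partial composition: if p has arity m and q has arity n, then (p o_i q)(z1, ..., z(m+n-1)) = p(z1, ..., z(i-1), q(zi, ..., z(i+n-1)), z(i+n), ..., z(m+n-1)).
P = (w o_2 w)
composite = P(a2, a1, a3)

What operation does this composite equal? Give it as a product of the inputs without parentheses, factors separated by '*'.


a2 * a1 * a3

Every regrouping of w is equal, so read the a-inputs in written order.
(a1 * a3) unparenthesizes to a1 * a3
(a2 * (a1 * a3)) unparenthesizes to a2 * a1 * a3


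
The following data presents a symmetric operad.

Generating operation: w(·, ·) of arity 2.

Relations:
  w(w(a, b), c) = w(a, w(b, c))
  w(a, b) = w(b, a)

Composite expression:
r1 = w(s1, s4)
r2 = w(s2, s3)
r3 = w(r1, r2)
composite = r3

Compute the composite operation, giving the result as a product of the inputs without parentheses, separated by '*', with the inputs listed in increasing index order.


s1 * s2 * s3 * s4

Any arrangement under w is one operation, so sort the s-inputs.
w(s1, s4) linearizes to s1 * s4
w(s2, s3) linearizes to s2 * s3
w(w(s1, s4), w(s2, s3)) linearizes to s1 * s4 * s2 * s3
reordering the factors by index: s1 * s2 * s3 * s4


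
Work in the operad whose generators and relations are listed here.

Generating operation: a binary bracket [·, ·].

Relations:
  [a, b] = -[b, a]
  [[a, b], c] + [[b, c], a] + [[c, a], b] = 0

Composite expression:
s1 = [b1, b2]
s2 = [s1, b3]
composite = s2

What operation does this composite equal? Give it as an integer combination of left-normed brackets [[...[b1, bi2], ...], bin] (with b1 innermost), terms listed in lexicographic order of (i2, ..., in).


[[b1, b2], b3]

Left-normed coefficients sit on the b1-initial expansion words.
Composite bracket: [[b1, b2], b3]
Expanding via [a, b] = ab - ba: 4 signed words (2^2 = 4).
Only words starting with b1 matter:
  b1b2b3 (sign +1) contributes +[[b1, b2], b3]


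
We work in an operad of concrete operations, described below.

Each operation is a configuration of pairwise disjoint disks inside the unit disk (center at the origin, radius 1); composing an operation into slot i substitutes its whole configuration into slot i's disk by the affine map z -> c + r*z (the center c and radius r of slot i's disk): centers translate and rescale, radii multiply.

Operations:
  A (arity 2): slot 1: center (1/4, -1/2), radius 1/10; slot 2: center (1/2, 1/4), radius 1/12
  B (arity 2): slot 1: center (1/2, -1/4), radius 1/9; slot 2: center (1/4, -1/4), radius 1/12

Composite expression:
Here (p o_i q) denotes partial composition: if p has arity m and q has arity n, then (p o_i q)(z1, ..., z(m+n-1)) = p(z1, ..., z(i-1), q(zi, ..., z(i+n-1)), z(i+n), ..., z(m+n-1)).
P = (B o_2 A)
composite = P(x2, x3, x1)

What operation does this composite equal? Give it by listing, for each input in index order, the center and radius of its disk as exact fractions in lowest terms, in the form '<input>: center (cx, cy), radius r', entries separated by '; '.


x1: center (7/24, -11/48), radius 1/144; x2: center (1/2, -1/4), radius 1/9; x3: center (13/48, -7/24), radius 1/120

Only the slot chain above each x matters under B; compose those maps.
for x2, the 1-step affine chain lands on center (1/2, -1/4), radius 1/9
for x3, the 2-step affine chain lands on center (13/48, -7/24), radius 1/120
for x1, the 2-step affine chain lands on center (7/24, -11/48), radius 1/144


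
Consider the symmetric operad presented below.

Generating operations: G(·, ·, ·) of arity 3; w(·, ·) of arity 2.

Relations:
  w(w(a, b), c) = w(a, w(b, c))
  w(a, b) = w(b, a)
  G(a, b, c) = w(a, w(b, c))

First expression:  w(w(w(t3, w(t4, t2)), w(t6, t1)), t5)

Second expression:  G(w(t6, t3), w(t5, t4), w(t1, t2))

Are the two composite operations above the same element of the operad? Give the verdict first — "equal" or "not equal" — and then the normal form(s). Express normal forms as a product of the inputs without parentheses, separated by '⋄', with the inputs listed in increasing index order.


equal; the common form is t1 ⋄ t2 ⋄ t3 ⋄ t4 ⋄ t5 ⋄ t6

In normal form, the first expression is t1 ⋄ t2 ⋄ t3 ⋄ t4 ⋄ t5 ⋄ t6
In normal form, the second expression is t1 ⋄ t2 ⋄ t3 ⋄ t4 ⋄ t5 ⋄ t6
Both agree, so they are equal.


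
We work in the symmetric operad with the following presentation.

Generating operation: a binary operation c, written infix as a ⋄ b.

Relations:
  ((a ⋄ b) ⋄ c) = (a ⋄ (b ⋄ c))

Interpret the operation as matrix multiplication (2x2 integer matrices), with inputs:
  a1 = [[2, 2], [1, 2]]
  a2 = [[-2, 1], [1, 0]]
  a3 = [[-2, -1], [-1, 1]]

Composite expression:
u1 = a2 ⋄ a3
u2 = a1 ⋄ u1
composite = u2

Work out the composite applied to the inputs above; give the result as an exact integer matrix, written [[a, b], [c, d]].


[[2, 4], [-1, 1]]

(a2 ⋄ a3) = [[3, 3], [-2, -1]]
(a1 ⋄ (a2 ⋄ a3)) = [[2, 4], [-1, 1]]


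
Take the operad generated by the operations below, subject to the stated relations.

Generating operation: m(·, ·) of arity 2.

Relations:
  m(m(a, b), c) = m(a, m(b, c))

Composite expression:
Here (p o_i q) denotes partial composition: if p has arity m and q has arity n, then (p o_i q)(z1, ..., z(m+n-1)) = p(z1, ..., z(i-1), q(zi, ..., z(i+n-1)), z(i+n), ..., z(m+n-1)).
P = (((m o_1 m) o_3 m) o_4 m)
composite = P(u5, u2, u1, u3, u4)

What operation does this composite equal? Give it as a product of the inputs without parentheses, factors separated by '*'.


u5 * u2 * u1 * u3 * u4

Associativity of m dissolves the nesting; only the u-input order survives.
m(u5, u2) unparenthesizes to u5 * u2
m(u3, u4) unparenthesizes to u3 * u4
m(u1, m(u3, u4)) unparenthesizes to u1 * u3 * u4
m(m(u5, u2), m(u1, m(u3, u4))) unparenthesizes to u5 * u2 * u1 * u3 * u4


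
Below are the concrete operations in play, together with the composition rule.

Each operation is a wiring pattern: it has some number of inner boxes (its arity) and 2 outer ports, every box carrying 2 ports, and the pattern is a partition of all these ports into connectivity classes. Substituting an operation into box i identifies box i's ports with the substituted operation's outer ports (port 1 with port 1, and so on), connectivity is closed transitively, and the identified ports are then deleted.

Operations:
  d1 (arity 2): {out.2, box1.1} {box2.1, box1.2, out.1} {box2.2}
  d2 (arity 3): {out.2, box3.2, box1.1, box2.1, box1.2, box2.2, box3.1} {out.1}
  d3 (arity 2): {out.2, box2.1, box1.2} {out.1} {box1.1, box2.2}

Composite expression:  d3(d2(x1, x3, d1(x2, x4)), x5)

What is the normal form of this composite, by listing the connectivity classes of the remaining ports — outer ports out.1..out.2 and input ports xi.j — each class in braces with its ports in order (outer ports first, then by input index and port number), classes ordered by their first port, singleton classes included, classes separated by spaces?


Connectivity passes through glued d3-boundaries; trace each wire chain.
d1 over (x2, x4) gives {out.1, x2.2, x4.1} {out.2, x2.1} {x4.2}, out.j being that stage's outer ports
d2 over (x1, x3, x2, x4) gives {out.1} {out.2, x1.1, x1.2, x2.1, x2.2, x3.1, x3.2, x4.1} {x4.2}, out.j being that stage's outer ports
d3 over (x1, x3, x2, x4, x5) gives {out.1} {out.2, x1.1, x1.2, x2.1, x2.2, x3.1, x3.2, x4.1, x5.1} {x4.2} {x5.2}, out.j being that stage's outer ports

{out.1} {out.2, x1.1, x1.2, x2.1, x2.2, x3.1, x3.2, x4.1, x5.1} {x4.2} {x5.2}


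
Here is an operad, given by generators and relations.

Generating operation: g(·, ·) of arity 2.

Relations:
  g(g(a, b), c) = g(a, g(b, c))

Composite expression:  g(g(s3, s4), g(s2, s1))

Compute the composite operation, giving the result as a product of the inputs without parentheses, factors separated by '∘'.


s3 ∘ s4 ∘ s2 ∘ s1

Every regrouping of g is equal, so read the s-inputs in written order.
g(s3, s4) flattens to s3 ∘ s4
g(s2, s1) flattens to s2 ∘ s1
g(g(s3, s4), g(s2, s1)) flattens to s3 ∘ s4 ∘ s2 ∘ s1


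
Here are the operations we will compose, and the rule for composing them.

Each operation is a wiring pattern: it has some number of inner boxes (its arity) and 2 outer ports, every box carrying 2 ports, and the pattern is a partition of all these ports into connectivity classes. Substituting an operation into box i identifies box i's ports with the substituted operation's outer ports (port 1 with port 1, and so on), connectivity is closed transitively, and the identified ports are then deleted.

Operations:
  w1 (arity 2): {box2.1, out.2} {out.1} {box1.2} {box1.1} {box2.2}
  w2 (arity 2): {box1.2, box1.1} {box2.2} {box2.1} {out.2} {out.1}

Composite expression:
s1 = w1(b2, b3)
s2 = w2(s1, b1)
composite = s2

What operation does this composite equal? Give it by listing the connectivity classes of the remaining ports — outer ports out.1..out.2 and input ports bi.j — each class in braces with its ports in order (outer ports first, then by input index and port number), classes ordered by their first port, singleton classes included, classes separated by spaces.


{out.1} {out.2} {b1.1} {b1.2} {b2.1} {b2.2} {b3.1} {b3.2}

Treat the ports identified at w2 as solder joints: merge, then drop.
the subtree at w1 composes to {out.1} {out.2, b3.1} {b2.1} {b2.2} {b3.2} on (b2, b3); out.j = own outer ports
the subtree at w2 composes to {out.1} {out.2} {b1.1} {b1.2} {b2.1} {b2.2} {b3.1} {b3.2} on (b2, b3, b1); out.j = own outer ports


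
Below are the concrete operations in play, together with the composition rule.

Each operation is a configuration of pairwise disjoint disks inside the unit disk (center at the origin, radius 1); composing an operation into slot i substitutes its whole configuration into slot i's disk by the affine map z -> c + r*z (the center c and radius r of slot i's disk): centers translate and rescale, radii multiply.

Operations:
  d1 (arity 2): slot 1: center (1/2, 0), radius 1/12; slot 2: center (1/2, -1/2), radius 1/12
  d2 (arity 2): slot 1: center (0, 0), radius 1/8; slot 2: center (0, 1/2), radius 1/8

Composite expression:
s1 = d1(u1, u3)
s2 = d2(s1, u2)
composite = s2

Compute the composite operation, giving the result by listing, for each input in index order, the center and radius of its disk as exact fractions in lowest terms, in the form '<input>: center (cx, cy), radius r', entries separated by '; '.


Follow each u-input down from d2: c' goes to c + r*c', radius to r*r'.
input u1: applying the 2 nested substitutions gives center (1/16, 0), radius 1/96
input u3: applying the 2 nested substitutions gives center (1/16, -1/16), radius 1/96
input u2: applying the 1 nested substitution gives center (0, 1/2), radius 1/8

u1: center (1/16, 0), radius 1/96; u2: center (0, 1/2), radius 1/8; u3: center (1/16, -1/16), radius 1/96


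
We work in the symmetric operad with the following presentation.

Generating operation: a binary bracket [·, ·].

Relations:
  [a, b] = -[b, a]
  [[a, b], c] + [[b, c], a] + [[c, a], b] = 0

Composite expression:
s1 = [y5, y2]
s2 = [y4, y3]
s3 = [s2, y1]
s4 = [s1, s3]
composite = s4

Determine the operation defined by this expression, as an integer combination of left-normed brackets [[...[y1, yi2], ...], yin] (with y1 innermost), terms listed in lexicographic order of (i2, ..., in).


[[[[y1, y3], y4], y2], y5] - [[[[y1, y3], y4], y5], y2] - [[[[y1, y4], y3], y2], y5] + [[[[y1, y4], y3], y5], y2]

In the tensor algebra, words opening y1 carry the y1-anchored form.
Composite bracket: [[y5, y2], [[y4, y3], y1]]
The bracket unfolds into 16 signed words via [a, b] = ab - ba (2^4 = 16).
The y1-initial words carry the normal form:
  the word y1y3y4y2y5 carries sign +1 and contributes +[[[[y1, y3], y4], y2], y5]
  the word y1y3y4y5y2 carries sign -1 and contributes -[[[[y1, y3], y4], y5], y2]
  the word y1y4y3y2y5 carries sign -1 and contributes -[[[[y1, y4], y3], y2], y5]
  the word y1y4y3y5y2 carries sign +1 and contributes +[[[[y1, y4], y3], y5], y2]


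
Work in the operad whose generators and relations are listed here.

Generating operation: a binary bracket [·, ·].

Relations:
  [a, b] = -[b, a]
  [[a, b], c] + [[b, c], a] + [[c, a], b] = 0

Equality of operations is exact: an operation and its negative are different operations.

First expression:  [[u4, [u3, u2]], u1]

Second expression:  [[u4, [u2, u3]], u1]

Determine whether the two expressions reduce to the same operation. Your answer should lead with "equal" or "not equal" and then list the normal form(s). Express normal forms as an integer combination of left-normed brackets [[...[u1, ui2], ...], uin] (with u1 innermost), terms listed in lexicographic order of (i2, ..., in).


Normal form of the first expression: -[[[u1, u2], u3], u4] + [[[u1, u3], u2], u4] + [[[u1, u4], u2], u3] - [[[u1, u4], u3], u2]
Normal form of the second expression: [[[u1, u2], u3], u4] - [[[u1, u3], u2], u4] - [[[u1, u4], u2], u3] + [[[u1, u4], u3], u2]
Different reductions; not equal.

not equal; the first gives -[[[u1, u2], u3], u4] + [[[u1, u3], u2], u4] + [[[u1, u4], u2], u3] - [[[u1, u4], u3], u2] and the second [[[u1, u2], u3], u4] - [[[u1, u3], u2], u4] - [[[u1, u4], u2], u3] + [[[u1, u4], u3], u2]


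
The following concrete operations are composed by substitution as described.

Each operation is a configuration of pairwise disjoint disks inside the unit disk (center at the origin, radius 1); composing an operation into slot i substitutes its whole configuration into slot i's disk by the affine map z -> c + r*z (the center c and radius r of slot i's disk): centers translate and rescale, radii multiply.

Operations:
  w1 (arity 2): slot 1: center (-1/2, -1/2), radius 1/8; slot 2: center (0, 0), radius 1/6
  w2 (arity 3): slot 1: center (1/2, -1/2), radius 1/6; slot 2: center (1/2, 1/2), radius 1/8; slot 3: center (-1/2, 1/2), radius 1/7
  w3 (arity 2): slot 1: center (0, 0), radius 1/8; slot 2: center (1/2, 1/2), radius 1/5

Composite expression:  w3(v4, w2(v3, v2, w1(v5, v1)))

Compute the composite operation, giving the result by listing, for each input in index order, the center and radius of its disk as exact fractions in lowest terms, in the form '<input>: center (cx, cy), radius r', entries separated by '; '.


Each v-disk chains the slot maps above it in w3; radii multiply.
v4 passes through 1 substitution, ending at center (0, 0), radius 1/8
v3 passes through 2 substitutions, ending at center (3/5, 2/5), radius 1/30
v2 passes through 2 substitutions, ending at center (3/5, 3/5), radius 1/40
v5 passes through 3 substitutions, ending at center (27/70, 41/70), radius 1/280
v1 passes through 3 substitutions, ending at center (2/5, 3/5), radius 1/210

v1: center (2/5, 3/5), radius 1/210; v2: center (3/5, 3/5), radius 1/40; v3: center (3/5, 2/5), radius 1/30; v4: center (0, 0), radius 1/8; v5: center (27/70, 41/70), radius 1/280


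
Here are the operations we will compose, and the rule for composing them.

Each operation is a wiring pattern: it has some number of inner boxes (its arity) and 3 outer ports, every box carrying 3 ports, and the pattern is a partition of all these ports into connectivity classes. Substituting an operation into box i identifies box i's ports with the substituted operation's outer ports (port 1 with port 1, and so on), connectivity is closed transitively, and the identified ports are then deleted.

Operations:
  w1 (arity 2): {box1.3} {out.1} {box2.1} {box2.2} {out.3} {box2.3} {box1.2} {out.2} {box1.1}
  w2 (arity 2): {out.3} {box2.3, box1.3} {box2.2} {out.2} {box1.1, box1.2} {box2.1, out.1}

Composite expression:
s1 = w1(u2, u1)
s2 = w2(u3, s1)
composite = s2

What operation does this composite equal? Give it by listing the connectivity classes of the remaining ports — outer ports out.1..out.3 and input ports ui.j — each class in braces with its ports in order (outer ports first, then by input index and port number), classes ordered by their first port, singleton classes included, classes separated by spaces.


{out.1} {out.2} {out.3} {u1.1} {u1.2} {u1.3} {u2.1} {u2.2} {u2.3} {u3.1, u3.2} {u3.3}

Substituting into w2 glues patterns; closure does the rest.
w1 over (u2, u1) gives {out.1} {out.2} {out.3} {u1.1} {u1.2} {u1.3} {u2.1} {u2.2} {u2.3}, out.j being that stage's outer ports
w2 over (u3, u2, u1) gives {out.1} {out.2} {out.3} {u1.1} {u1.2} {u1.3} {u2.1} {u2.2} {u2.3} {u3.1, u3.2} {u3.3}, out.j being that stage's outer ports


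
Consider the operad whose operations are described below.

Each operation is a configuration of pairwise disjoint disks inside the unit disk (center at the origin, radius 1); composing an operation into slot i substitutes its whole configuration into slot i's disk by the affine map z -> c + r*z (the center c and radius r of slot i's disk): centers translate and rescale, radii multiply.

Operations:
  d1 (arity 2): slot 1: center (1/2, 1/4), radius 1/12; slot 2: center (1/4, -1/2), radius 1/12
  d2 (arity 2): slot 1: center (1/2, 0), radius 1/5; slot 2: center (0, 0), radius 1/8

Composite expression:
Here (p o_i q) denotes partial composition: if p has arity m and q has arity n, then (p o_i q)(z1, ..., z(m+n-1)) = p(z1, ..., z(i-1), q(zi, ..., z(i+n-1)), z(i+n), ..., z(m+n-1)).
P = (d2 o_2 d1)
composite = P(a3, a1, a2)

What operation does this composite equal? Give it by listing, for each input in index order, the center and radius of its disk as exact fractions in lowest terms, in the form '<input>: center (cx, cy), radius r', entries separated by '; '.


a1: center (1/16, 1/32), radius 1/96; a2: center (1/32, -1/16), radius 1/96; a3: center (1/2, 0), radius 1/5

Only the slot chain above each a matters under d2; compose those maps.
a3 passes through 1 substitution, ending at center (1/2, 0), radius 1/5
a1 passes through 2 substitutions, ending at center (1/16, 1/32), radius 1/96
a2 passes through 2 substitutions, ending at center (1/32, -1/16), radius 1/96


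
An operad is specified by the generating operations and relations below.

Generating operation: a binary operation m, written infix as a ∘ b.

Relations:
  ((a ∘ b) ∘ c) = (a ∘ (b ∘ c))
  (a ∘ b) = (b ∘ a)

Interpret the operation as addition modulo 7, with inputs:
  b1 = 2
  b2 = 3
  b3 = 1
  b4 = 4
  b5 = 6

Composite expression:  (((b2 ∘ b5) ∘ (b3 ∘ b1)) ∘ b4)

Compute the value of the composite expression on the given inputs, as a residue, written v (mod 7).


2 (mod 7)

(b2 ∘ b5) = 2
(b3 ∘ b1) = 3
((b2 ∘ b5) ∘ (b3 ∘ b1)) = 5
(((b2 ∘ b5) ∘ (b3 ∘ b1)) ∘ b4) = 2


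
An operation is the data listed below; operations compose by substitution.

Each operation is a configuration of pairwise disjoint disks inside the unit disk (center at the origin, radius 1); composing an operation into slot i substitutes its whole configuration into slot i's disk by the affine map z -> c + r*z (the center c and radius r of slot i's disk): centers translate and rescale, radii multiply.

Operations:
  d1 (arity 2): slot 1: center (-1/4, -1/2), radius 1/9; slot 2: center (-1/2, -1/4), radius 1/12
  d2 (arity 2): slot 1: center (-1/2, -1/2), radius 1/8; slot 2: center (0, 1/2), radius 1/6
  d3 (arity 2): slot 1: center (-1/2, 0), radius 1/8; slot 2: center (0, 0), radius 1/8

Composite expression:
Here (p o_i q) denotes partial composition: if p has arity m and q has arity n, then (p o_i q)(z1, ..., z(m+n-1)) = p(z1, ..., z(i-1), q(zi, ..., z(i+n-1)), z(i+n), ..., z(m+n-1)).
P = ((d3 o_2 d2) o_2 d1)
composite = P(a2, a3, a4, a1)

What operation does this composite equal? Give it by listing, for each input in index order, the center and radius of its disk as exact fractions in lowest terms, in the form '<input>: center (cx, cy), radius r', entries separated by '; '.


a1: center (0, 1/16), radius 1/48; a2: center (-1/2, 0), radius 1/8; a3: center (-17/256, -9/128), radius 1/576; a4: center (-9/128, -17/256), radius 1/768

Follow each a-input down from d3: c' goes to c + r*c', radius to r*r'.
a2 passes through 1 substitution, ending at center (-1/2, 0), radius 1/8
a3 passes through 3 substitutions, ending at center (-17/256, -9/128), radius 1/576
a4 passes through 3 substitutions, ending at center (-9/128, -17/256), radius 1/768
a1 passes through 2 substitutions, ending at center (0, 1/16), radius 1/48


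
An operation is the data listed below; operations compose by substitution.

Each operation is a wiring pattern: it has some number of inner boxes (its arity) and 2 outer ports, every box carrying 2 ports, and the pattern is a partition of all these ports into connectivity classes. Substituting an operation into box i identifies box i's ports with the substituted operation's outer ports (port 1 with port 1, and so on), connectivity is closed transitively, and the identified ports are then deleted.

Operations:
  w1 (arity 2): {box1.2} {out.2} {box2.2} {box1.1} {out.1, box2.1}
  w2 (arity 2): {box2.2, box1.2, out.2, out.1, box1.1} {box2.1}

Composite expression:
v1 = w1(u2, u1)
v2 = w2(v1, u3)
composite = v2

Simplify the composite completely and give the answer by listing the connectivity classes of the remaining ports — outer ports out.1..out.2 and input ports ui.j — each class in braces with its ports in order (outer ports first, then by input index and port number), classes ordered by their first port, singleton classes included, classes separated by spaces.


Treat the ports identified at w2 as solder joints: merge, then drop.
through w1, on inputs (u2, u1): {out.1, u1.1} {out.2} {u1.2} {u2.1} {u2.2} (out.j = stage outer ports)
through w2, on inputs (u2, u1, u3): {out.1, out.2, u1.1, u3.2} {u1.2} {u2.1} {u2.2} {u3.1} (out.j = stage outer ports)

{out.1, out.2, u1.1, u3.2} {u1.2} {u2.1} {u2.2} {u3.1}


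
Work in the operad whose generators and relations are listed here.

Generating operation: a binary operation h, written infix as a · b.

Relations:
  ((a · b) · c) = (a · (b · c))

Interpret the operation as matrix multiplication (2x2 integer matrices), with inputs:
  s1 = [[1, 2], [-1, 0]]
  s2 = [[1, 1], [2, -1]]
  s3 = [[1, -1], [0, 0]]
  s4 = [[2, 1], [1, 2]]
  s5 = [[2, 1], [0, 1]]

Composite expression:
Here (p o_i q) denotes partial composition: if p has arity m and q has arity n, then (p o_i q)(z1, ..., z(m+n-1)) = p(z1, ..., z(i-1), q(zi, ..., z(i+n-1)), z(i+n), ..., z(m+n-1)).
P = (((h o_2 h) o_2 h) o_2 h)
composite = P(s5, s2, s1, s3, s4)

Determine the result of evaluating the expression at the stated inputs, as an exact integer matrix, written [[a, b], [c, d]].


[[3, -3], [3, -3]]

(s2 · s1) = [[0, 2], [3, 4]]
((s2 · s1) · s3) = [[0, 0], [3, -3]]
(((s2 · s1) · s3) · s4) = [[0, 0], [3, -3]]
(s5 · (((s2 · s1) · s3) · s4)) = [[3, -3], [3, -3]]


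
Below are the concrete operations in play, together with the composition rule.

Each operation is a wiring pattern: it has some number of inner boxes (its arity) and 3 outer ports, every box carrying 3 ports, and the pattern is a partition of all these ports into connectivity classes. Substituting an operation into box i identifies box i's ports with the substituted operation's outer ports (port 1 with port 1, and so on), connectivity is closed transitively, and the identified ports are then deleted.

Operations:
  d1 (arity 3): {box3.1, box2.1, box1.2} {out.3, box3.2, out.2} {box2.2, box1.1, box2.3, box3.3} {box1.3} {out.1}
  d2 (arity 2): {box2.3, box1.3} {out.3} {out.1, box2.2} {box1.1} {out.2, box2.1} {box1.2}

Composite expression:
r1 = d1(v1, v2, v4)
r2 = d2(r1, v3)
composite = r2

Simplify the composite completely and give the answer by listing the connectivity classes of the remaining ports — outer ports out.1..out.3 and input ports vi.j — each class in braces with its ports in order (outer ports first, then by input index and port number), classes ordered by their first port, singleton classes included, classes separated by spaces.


{out.1, v3.2} {out.2, v3.1} {out.3} {v1.1, v2.2, v2.3, v4.3} {v1.2, v2.1, v4.1} {v1.3} {v3.3, v4.2}

Two ports join when wires chain via d2-identified ports.
composing d1 on (v1, v2, v4), with out.j its own outer ports: {out.1} {out.2, out.3, v4.2} {v1.1, v2.2, v2.3, v4.3} {v1.2, v2.1, v4.1} {v1.3}
composing d2 on (v1, v2, v4, v3), with out.j its own outer ports: {out.1, v3.2} {out.2, v3.1} {out.3} {v1.1, v2.2, v2.3, v4.3} {v1.2, v2.1, v4.1} {v1.3} {v3.3, v4.2}


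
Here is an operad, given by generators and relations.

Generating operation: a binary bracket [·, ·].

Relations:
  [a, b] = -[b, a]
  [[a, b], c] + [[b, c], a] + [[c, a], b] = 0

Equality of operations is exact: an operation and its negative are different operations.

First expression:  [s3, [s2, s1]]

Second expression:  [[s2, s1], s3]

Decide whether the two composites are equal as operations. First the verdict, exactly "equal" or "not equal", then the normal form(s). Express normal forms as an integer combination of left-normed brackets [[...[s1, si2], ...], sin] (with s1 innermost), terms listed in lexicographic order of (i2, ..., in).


The first expression reduces to [[s1, s2], s3]
The second expression reduces to -[[s1, s2], s3]
The normal forms differ: not equal.

not equal: they reduce to [[s1, s2], s3] and -[[s1, s2], s3]


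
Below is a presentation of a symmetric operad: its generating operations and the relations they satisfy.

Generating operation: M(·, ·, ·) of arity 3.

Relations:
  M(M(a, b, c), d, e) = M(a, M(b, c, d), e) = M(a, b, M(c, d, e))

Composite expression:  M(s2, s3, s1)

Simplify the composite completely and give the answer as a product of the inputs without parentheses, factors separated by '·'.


s2 · s3 · s1


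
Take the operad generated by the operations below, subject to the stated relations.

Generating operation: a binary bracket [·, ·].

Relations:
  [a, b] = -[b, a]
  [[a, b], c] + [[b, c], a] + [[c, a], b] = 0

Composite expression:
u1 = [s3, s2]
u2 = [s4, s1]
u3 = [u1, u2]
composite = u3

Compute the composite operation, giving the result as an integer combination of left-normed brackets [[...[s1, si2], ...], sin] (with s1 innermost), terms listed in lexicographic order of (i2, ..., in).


Expand each bracket as ab - ba; the s1-initial words give the coefficients.
Composite bracket: [[s3, s2], [s4, s1]]
Each bracket splits as ab - ba, giving 8 signed words (2^3 = 8).
Only words starting with s1 matter:
  sign of s1s4s2s3 is -1, so it contributes -[[[s1, s4], s2], s3]
  sign of s1s4s3s2 is +1, so it contributes +[[[s1, s4], s3], s2]

-[[[s1, s4], s2], s3] + [[[s1, s4], s3], s2]


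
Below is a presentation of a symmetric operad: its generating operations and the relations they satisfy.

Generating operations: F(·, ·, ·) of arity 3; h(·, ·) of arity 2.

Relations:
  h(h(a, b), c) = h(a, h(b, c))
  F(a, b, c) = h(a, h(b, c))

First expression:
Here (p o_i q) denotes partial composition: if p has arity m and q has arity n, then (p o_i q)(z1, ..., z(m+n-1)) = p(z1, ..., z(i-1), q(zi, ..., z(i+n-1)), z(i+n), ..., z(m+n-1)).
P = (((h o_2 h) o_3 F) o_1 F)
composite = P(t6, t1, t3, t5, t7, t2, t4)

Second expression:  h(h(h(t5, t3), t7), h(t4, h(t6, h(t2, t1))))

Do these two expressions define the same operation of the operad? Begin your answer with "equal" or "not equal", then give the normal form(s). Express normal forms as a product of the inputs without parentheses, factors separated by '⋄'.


not equal: they reduce to t6 ⋄ t1 ⋄ t3 ⋄ t5 ⋄ t7 ⋄ t2 ⋄ t4 and t5 ⋄ t3 ⋄ t7 ⋄ t4 ⋄ t6 ⋄ t2 ⋄ t1

The first expression reduces to t6 ⋄ t1 ⋄ t3 ⋄ t5 ⋄ t7 ⋄ t2 ⋄ t4
The second expression reduces to t5 ⋄ t3 ⋄ t7 ⋄ t4 ⋄ t6 ⋄ t2 ⋄ t1
The normal forms differ: not equal.


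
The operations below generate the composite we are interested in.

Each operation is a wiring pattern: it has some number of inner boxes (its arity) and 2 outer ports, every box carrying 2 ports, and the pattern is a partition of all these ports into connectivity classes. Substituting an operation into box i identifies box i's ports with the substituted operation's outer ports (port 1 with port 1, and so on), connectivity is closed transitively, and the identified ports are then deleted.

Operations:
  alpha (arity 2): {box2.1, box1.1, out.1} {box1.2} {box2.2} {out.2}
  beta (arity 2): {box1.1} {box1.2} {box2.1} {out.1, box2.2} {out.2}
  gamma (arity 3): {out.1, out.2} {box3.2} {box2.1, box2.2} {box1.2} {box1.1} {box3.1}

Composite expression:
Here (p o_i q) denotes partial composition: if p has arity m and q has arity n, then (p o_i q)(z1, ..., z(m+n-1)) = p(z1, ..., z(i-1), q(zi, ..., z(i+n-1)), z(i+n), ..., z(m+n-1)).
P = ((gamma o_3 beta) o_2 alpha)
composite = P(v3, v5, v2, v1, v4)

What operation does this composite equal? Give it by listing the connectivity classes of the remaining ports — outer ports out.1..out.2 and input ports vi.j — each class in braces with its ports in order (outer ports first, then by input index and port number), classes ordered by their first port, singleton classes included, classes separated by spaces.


Connectivity passes through glued gamma-boundaries; trace each wire chain.
through alpha, on inputs (v5, v2): {out.1, v2.1, v5.1} {out.2} {v2.2} {v5.2} (out.j = stage outer ports)
through beta, on inputs (v1, v4): {out.1, v4.2} {out.2} {v1.1} {v1.2} {v4.1} (out.j = stage outer ports)
through gamma, on inputs (v3, v5, v2, v1, v4): {out.1, out.2} {v1.1} {v1.2} {v2.1, v5.1} {v2.2} {v3.1} {v3.2} {v4.1} {v4.2} {v5.2} (out.j = stage outer ports)

{out.1, out.2} {v1.1} {v1.2} {v2.1, v5.1} {v2.2} {v3.1} {v3.2} {v4.1} {v4.2} {v5.2}
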